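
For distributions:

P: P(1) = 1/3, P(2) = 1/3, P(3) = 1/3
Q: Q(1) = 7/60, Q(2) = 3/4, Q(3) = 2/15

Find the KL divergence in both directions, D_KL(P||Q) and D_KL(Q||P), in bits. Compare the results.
D_KL(P||Q) = 0.5555 bits, D_KL(Q||P) = 0.5245 bits. D_KL(P||Q) is larger than D_KL(Q||P) by 0.0310 bits; the two directions differ.

D_KL(P||Q) = Σ P(x) log₂(P(x)/Q(x))

Computing term by term:
  P(1)·log₂(P(1)/Q(1)) = (1/3)·log₂((1/3)/(7/60)) = 0.50486
  P(2)·log₂(P(2)/Q(2)) = (1/3)·log₂((1/3)/(3/4)) = -0.38998
  P(3)·log₂(P(3)/Q(3)) = (1/3)·log₂((1/3)/(2/15)) = 0.44064

D_KL(P||Q) = 0.50486 - 0.38998 + 0.44064 = 0.55552 ≈ 0.5555 bits

D_KL(Q||P) = Σ Q(x) log₂(Q(x)/P(x))

Computing term by term:
  Q(1)·log₂(Q(1)/P(1)) = (7/60)·log₂((7/60)/(1/3)) = -0.17670
  Q(2)·log₂(Q(2)/P(2)) = (3/4)·log₂((3/4)/(1/3)) = 0.87744
  Q(3)·log₂(Q(3)/P(3)) = (2/15)·log₂((2/15)/(1/3)) = -0.17626

D_KL(Q||P) = -0.17670 + 0.87744 - 0.17626 = 0.52448 ≈ 0.5245 bits

These are NOT equal (difference: 0.0310 bits). KL divergence is asymmetric: D_KL(P||Q) ≠ D_KL(Q||P) in general.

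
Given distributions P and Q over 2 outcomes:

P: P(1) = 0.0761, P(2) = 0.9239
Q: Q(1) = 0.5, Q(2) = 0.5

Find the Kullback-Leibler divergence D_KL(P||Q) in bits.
0.6117 bits

D_KL(P||Q) = Σ P(x) log₂(P(x)/Q(x))

Computing term by term:
  P(1)·log₂(P(1)/Q(1)) = 0.0761·log₂(0.0761/0.5) = -0.20668
  P(2)·log₂(P(2)/Q(2)) = 0.9239·log₂(0.9239/0.5) = 0.81840

D_KL(P||Q) = -0.20668 + 0.81840 = 0.61172 ≈ 0.6117 bits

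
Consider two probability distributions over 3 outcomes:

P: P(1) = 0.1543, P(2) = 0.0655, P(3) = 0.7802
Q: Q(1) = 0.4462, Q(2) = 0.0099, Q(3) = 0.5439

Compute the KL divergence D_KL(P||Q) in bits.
0.3483 bits

D_KL(P||Q) = Σ P(x) log₂(P(x)/Q(x))

Computing term by term:
  P(1)·log₂(P(1)/Q(1)) = 0.1543·log₂(0.1543/0.4462) = -0.23638
  P(2)·log₂(P(2)/Q(2)) = 0.0655·log₂(0.0655/0.0099) = 0.17855
  P(3)·log₂(P(3)/Q(3)) = 0.7802·log₂(0.7802/0.5439) = 0.40610

D_KL(P||Q) = -0.23638 + 0.17855 + 0.40610 = 0.34827 ≈ 0.3483 bits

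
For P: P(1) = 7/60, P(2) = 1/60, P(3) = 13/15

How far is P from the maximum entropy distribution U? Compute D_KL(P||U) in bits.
0.9460 bits

U(i) = 1/3 for all i

D_KL(P||U) = Σ P(x) log₂(P(x) / (1/3))
           = Σ P(x) log₂(P(x)) + log₂(3)
           = log₂(3) - H(P)

H(P) = -Σ P(x) log₂(P(x)):
  -P(1)·log₂(P(1)) = -(7/60)·log₂(7/60) = 0.36161
  -P(2)·log₂(P(2)) = -(1/60)·log₂(1/60) = 0.09845
  -P(3)·log₂(P(3)) = -(13/15)·log₂(13/15) = 0.17892
H(P) = 0.36161 + 0.09845 + 0.17892 = 0.63898 bits

log₂(3) = 1.58496 bits

D_KL(P||U) = 1.58496 - 0.63898 = 0.94598 ≈ 0.9460 bits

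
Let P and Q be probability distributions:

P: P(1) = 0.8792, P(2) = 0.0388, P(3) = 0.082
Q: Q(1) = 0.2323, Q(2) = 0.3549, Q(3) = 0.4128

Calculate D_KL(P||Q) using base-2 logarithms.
1.3731 bits

D_KL(P||Q) = Σ P(x) log₂(P(x)/Q(x))

Computing term by term:
  P(1)·log₂(P(1)/Q(1)) = 0.8792·log₂(0.8792/0.2323) = 1.68824
  P(2)·log₂(P(2)/Q(2)) = 0.0388·log₂(0.0388/0.3549) = -0.12390
  P(3)·log₂(P(3)/Q(3)) = 0.082·log₂(0.082/0.4128) = -0.19120

D_KL(P||Q) = 1.68824 - 0.12390 - 0.19120 = 1.37314 ≈ 1.3731 bits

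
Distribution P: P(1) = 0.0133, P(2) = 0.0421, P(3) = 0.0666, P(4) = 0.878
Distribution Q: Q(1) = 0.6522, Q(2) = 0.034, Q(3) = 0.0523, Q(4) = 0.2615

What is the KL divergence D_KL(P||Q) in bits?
1.4957 bits

D_KL(P||Q) = Σ P(x) log₂(P(x)/Q(x))

Computing term by term:
  P(1)·log₂(P(1)/Q(1)) = 0.0133·log₂(0.0133/0.6522) = -0.07469
  P(2)·log₂(P(2)/Q(2)) = 0.0421·log₂(0.0421/0.034) = 0.01298
  P(3)·log₂(P(3)/Q(3)) = 0.0666·log₂(0.0666/0.0523) = 0.02322
  P(4)·log₂(P(4)/Q(4)) = 0.878·log₂(0.878/0.2615) = 1.53423

D_KL(P||Q) = -0.07469 + 0.01298 + 0.02322 + 1.53423 = 1.49574 ≈ 1.4957 bits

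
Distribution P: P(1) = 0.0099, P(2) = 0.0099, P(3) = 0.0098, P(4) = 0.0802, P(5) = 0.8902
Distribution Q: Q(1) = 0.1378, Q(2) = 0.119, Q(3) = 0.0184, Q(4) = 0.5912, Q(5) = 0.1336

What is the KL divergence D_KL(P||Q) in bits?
2.1226 bits

D_KL(P||Q) = Σ P(x) log₂(P(x)/Q(x))

Computing term by term:
  P(1)·log₂(P(1)/Q(1)) = 0.0099·log₂(0.0099/0.1378) = -0.03761
  P(2)·log₂(P(2)/Q(2)) = 0.0099·log₂(0.0099/0.119) = -0.03552
  P(3)·log₂(P(3)/Q(3)) = 0.0098·log₂(0.0098/0.0184) = -0.00891
  P(4)·log₂(P(4)/Q(4)) = 0.0802·log₂(0.0802/0.5912) = -0.23113
  P(5)·log₂(P(5)/Q(5)) = 0.8902·log₂(0.8902/0.1336) = 2.43577

D_KL(P||Q) = -0.03761 - 0.03552 - 0.00891 - 0.23113 + 2.43577 = 2.12260 ≈ 2.1226 bits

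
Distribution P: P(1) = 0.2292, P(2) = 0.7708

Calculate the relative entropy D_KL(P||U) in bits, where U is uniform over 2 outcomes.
0.2234 bits

U(i) = 1/2 for all i

D_KL(P||U) = Σ P(x) log₂(P(x) / (1/2))
           = Σ P(x) log₂(P(x)) + log₂(2)
           = log₂(2) - H(P)

H(P) = -Σ P(x) log₂(P(x)):
  -P(1)·log₂(P(1)) = -(0.2292)·log₂(0.2292) = 0.48712
  -P(2)·log₂(P(2)) = -(0.7708)·log₂(0.7708) = 0.28949
H(P) = 0.48712 + 0.28949 = 0.77661 bits

log₂(2) = 1.00000 bits

D_KL(P||U) = 1.00000 - 0.77661 = 0.22339 ≈ 0.2234 bits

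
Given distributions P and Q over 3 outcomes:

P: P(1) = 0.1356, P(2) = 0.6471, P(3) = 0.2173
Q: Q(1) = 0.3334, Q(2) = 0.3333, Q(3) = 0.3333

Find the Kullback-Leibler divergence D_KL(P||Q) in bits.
0.3093 bits

D_KL(P||Q) = Σ P(x) log₂(P(x)/Q(x))

Computing term by term:
  P(1)·log₂(P(1)/Q(1)) = 0.1356·log₂(0.1356/0.3334) = -0.17599
  P(2)·log₂(P(2)/Q(2)) = 0.6471·log₂(0.6471/0.3333) = 0.61938
  P(3)·log₂(P(3)/Q(3)) = 0.2173·log₂(0.2173/0.3333) = -0.13410

D_KL(P||Q) = -0.17599 + 0.61938 - 0.13410 = 0.30929 ≈ 0.3093 bits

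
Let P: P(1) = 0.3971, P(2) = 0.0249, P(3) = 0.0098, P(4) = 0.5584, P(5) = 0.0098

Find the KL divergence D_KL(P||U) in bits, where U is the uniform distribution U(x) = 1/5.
1.0600 bits

U(i) = 1/5 for all i

D_KL(P||U) = Σ P(x) log₂(P(x) / (1/5))
           = Σ P(x) log₂(P(x)) + log₂(5)
           = log₂(5) - H(P)

H(P) = -Σ P(x) log₂(P(x)):
  -P(1)·log₂(P(1)) = -(0.3971)·log₂(0.3971) = 0.52911
  -P(2)·log₂(P(2)) = -(0.0249)·log₂(0.0249) = 0.13266
  -P(3)·log₂(P(3)) = -(0.0098)·log₂(0.0098) = 0.06540
  -P(4)·log₂(P(4)) = -(0.5584)·log₂(0.5584) = 0.46941
  -P(5)·log₂(P(5)) = -(0.0098)·log₂(0.0098) = 0.06540
H(P) = 0.52911 + 0.13266 + 0.06540 + 0.46941 + 0.06540 = 1.26198 bits

log₂(5) = 2.32193 bits

D_KL(P||U) = 2.32193 - 1.26198 = 1.05995 ≈ 1.0600 bits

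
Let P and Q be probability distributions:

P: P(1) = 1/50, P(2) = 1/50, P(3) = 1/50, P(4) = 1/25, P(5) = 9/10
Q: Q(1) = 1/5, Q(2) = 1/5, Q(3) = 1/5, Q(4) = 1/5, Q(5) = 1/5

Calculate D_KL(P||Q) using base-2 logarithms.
1.6607 bits

D_KL(P||Q) = Σ P(x) log₂(P(x)/Q(x))

Computing term by term:
  P(1)·log₂(P(1)/Q(1)) = (1/50)·log₂((1/50)/(1/5)) = -0.06644
  P(2)·log₂(P(2)/Q(2)) = (1/50)·log₂((1/50)/(1/5)) = -0.06644
  P(3)·log₂(P(3)/Q(3)) = (1/50)·log₂((1/50)/(1/5)) = -0.06644
  P(4)·log₂(P(4)/Q(4)) = (1/25)·log₂((1/25)/(1/5)) = -0.09288
  P(5)·log₂(P(5)/Q(5)) = (9/10)·log₂((9/10)/(1/5)) = 1.95293

D_KL(P||Q) = -0.06644 - 0.06644 - 0.06644 - 0.09288 + 1.95293 = 1.66073 ≈ 1.6607 bits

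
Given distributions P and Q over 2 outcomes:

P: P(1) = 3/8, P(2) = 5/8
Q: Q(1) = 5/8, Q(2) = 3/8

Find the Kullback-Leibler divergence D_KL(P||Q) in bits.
0.1842 bits

D_KL(P||Q) = Σ P(x) log₂(P(x)/Q(x))

Computing term by term:
  P(1)·log₂(P(1)/Q(1)) = (3/8)·log₂((3/8)/(5/8)) = -0.27636
  P(2)·log₂(P(2)/Q(2)) = (5/8)·log₂((5/8)/(3/8)) = 0.46060

D_KL(P||Q) = -0.27636 + 0.46060 = 0.18424 ≈ 0.1842 bits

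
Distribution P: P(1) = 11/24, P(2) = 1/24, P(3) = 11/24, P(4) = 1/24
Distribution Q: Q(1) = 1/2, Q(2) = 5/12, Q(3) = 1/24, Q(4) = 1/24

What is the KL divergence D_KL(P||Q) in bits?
1.3896 bits

D_KL(P||Q) = Σ P(x) log₂(P(x)/Q(x))

Computing term by term:
  P(1)·log₂(P(1)/Q(1)) = (11/24)·log₂((11/24)/(1/2)) = -0.05753
  P(2)·log₂(P(2)/Q(2)) = (1/24)·log₂((1/24)/(5/12)) = -0.13841
  P(3)·log₂(P(3)/Q(3)) = (11/24)·log₂((11/24)/(1/24)) = 1.58557
  P(4)·log₂(P(4)/Q(4)) = (1/24)·log₂((1/24)/(1/24)) = 0.00000

D_KL(P||Q) = -0.05753 - 0.13841 + 1.58557 + 0.00000 = 1.38963 ≈ 1.3896 bits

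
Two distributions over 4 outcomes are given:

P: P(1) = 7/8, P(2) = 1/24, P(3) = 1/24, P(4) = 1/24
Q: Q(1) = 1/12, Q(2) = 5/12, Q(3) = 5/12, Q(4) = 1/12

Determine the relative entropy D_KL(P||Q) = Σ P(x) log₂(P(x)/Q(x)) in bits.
2.6498 bits

D_KL(P||Q) = Σ P(x) log₂(P(x)/Q(x))

Computing term by term:
  P(1)·log₂(P(1)/Q(1)) = (7/8)·log₂((7/8)/(1/12)) = 2.96828
  P(2)·log₂(P(2)/Q(2)) = (1/24)·log₂((1/24)/(5/12)) = -0.13841
  P(3)·log₂(P(3)/Q(3)) = (1/24)·log₂((1/24)/(5/12)) = -0.13841
  P(4)·log₂(P(4)/Q(4)) = (1/24)·log₂((1/24)/(1/12)) = -0.04167

D_KL(P||Q) = 2.96828 - 0.13841 - 0.13841 - 0.04167 = 2.64979 ≈ 2.6498 bits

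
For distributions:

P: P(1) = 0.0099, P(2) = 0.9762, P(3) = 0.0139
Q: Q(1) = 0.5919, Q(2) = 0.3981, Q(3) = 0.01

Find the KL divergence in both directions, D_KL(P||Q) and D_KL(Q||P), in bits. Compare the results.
D_KL(P||Q) = 1.2114 bits, D_KL(Q||P) = 2.9734 bits. D_KL(Q||P) is larger than D_KL(P||Q) by 1.7620 bits; the two directions differ.

D_KL(P||Q) = Σ P(x) log₂(P(x)/Q(x))

Computing term by term:
  P(1)·log₂(P(1)/Q(1)) = 0.0099·log₂(0.0099/0.5919) = -0.05843
  P(2)·log₂(P(2)/Q(2)) = 0.9762·log₂(0.9762/0.3981) = 1.26325
  P(3)·log₂(P(3)/Q(3)) = 0.0139·log₂(0.0139/0.01) = 0.00660

D_KL(P||Q) = -0.05843 + 1.26325 + 0.00660 = 1.21142 ≈ 1.2114 bits

D_KL(Q||P) = Σ Q(x) log₂(Q(x)/P(x))

Computing term by term:
  Q(1)·log₂(Q(1)/P(1)) = 0.5919·log₂(0.5919/0.0099) = 3.49326
  Q(2)·log₂(Q(2)/P(2)) = 0.3981·log₂(0.3981/0.9762) = -0.51516
  Q(3)·log₂(Q(3)/P(3)) = 0.01·log₂(0.01/0.0139) = -0.00475

D_KL(Q||P) = 3.49326 - 0.51516 - 0.00475 = 2.97335 ≈ 2.9734 bits

These are NOT equal (difference: 1.7620 bits). KL divergence is asymmetric: D_KL(P||Q) ≠ D_KL(Q||P) in general.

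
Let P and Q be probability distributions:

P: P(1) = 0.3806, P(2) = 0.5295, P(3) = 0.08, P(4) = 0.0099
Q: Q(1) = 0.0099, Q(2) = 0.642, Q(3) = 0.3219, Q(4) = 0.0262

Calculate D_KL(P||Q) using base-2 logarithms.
1.6820 bits

D_KL(P||Q) = Σ P(x) log₂(P(x)/Q(x))

Computing term by term:
  P(1)·log₂(P(1)/Q(1)) = 0.3806·log₂(0.3806/0.0099) = 2.00375
  P(2)·log₂(P(2)/Q(2)) = 0.5295·log₂(0.5295/0.642) = -0.14717
  P(3)·log₂(P(3)/Q(3)) = 0.08·log₂(0.08/0.3219) = -0.16068
  P(4)·log₂(P(4)/Q(4)) = 0.0099·log₂(0.0099/0.0262) = -0.01390

D_KL(P||Q) = 2.00375 - 0.14717 - 0.16068 - 0.01390 = 1.68200 ≈ 1.6820 bits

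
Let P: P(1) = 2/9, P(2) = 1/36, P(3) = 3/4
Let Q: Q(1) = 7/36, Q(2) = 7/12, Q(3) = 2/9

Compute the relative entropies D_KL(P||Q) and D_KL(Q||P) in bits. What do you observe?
D_KL(P||Q) = 1.2370 bits, D_KL(Q||P) = 2.1348 bits. The two directions give different values (D_KL(Q||P) exceeds D_KL(P||Q) by 0.8978 bits): KL divergence is asymmetric.

D_KL(P||Q) = Σ P(x) log₂(P(x)/Q(x))

Computing term by term:
  P(1)·log₂(P(1)/Q(1)) = (2/9)·log₂((2/9)/(7/36)) = 0.04281
  P(2)·log₂(P(2)/Q(2)) = (1/36)·log₂((1/36)/(7/12)) = -0.12201
  P(3)·log₂(P(3)/Q(3)) = (3/4)·log₂((3/4)/(2/9)) = 1.31617

D_KL(P||Q) = 0.04281 - 0.12201 + 1.31617 = 1.23697 ≈ 1.2370 bits

D_KL(Q||P) = Σ Q(x) log₂(Q(x)/P(x))

Computing term by term:
  Q(1)·log₂(Q(1)/P(1)) = (7/36)·log₂((7/36)/(2/9)) = -0.03746
  Q(2)·log₂(Q(2)/P(2)) = (7/12)·log₂((7/12)/(1/36)) = 2.56219
  Q(3)·log₂(Q(3)/P(3)) = (2/9)·log₂((2/9)/(3/4)) = -0.38998

D_KL(Q||P) = -0.03746 + 2.56219 - 0.38998 = 2.13475 ≈ 2.1348 bits

These are NOT equal (difference: 0.8978 bits). KL divergence is asymmetric: D_KL(P||Q) ≠ D_KL(Q||P) in general.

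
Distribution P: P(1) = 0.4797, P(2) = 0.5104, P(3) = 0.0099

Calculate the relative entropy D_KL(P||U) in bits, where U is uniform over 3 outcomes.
0.5154 bits

U(i) = 1/3 for all i

D_KL(P||U) = Σ P(x) log₂(P(x) / (1/3))
           = Σ P(x) log₂(P(x)) + log₂(3)
           = log₂(3) - H(P)

H(P) = -Σ P(x) log₂(P(x)):
  -P(1)·log₂(P(1)) = -(0.4797)·log₂(0.4797) = 0.50838
  -P(2)·log₂(P(2)) = -(0.5104)·log₂(0.5104) = 0.49524
  -P(3)·log₂(P(3)) = -(0.0099)·log₂(0.0099) = 0.06592
H(P) = 0.50838 + 0.49524 + 0.06592 = 1.06954 bits

log₂(3) = 1.58496 bits

D_KL(P||U) = 1.58496 - 1.06954 = 0.51542 ≈ 0.5154 bits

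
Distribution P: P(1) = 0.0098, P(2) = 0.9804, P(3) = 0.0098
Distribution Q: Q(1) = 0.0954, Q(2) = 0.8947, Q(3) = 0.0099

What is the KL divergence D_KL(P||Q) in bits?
0.0971 bits

D_KL(P||Q) = Σ P(x) log₂(P(x)/Q(x))

Computing term by term:
  P(1)·log₂(P(1)/Q(1)) = 0.0098·log₂(0.0098/0.0954) = -0.03217
  P(2)·log₂(P(2)/Q(2)) = 0.9804·log₂(0.9804/0.8947) = 0.12938
  P(3)·log₂(P(3)/Q(3)) = 0.0098·log₂(0.0098/0.0099) = -0.00014

D_KL(P||Q) = -0.03217 + 0.12938 - 0.00014 = 0.09707 ≈ 0.0971 bits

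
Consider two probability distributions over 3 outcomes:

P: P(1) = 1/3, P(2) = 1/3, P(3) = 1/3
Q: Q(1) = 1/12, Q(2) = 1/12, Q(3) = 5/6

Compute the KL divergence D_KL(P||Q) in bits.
0.8927 bits

D_KL(P||Q) = Σ P(x) log₂(P(x)/Q(x))

Computing term by term:
  P(1)·log₂(P(1)/Q(1)) = (1/3)·log₂((1/3)/(1/12)) = 0.66667
  P(2)·log₂(P(2)/Q(2)) = (1/3)·log₂((1/3)/(1/12)) = 0.66667
  P(3)·log₂(P(3)/Q(3)) = (1/3)·log₂((1/3)/(5/6)) = -0.44064

D_KL(P||Q) = 0.66667 + 0.66667 - 0.44064 = 0.89270 ≈ 0.8927 bits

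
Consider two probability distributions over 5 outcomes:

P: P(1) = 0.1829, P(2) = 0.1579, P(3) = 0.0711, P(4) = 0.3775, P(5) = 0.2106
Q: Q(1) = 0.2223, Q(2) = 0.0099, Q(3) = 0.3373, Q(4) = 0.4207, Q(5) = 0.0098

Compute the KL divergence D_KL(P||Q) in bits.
1.2927 bits

D_KL(P||Q) = Σ P(x) log₂(P(x)/Q(x))

Computing term by term:
  P(1)·log₂(P(1)/Q(1)) = 0.1829·log₂(0.1829/0.2223) = -0.05148
  P(2)·log₂(P(2)/Q(2)) = 0.1579·log₂(0.1579/0.0099) = 0.63088
  P(3)·log₂(P(3)/Q(3)) = 0.0711·log₂(0.0711/0.3373) = -0.15970
  P(4)·log₂(P(4)/Q(4)) = 0.3775·log₂(0.3775/0.4207) = -0.05901
  P(5)·log₂(P(5)/Q(5)) = 0.2106·log₂(0.2106/0.0098) = 0.93203

D_KL(P||Q) = -0.05148 + 0.63088 - 0.15970 - 0.05901 + 0.93203 = 1.29272 ≈ 1.2927 bits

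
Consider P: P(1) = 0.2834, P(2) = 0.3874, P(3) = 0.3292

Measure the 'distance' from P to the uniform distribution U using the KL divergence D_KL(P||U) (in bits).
0.0117 bits

U(i) = 1/3 for all i

D_KL(P||U) = Σ P(x) log₂(P(x) / (1/3))
           = Σ P(x) log₂(P(x)) + log₂(3)
           = log₂(3) - H(P)

H(P) = -Σ P(x) log₂(P(x)):
  -P(1)·log₂(P(1)) = -(0.2834)·log₂(0.2834) = 0.51553
  -P(2)·log₂(P(2)) = -(0.3874)·log₂(0.3874) = 0.53000
  -P(3)·log₂(P(3)) = -(0.3292)·log₂(0.3292) = 0.52770
H(P) = 0.51553 + 0.53000 + 0.52770 = 1.57323 bits

log₂(3) = 1.58496 bits

D_KL(P||U) = 1.58496 - 1.57323 = 0.01173 ≈ 0.0117 bits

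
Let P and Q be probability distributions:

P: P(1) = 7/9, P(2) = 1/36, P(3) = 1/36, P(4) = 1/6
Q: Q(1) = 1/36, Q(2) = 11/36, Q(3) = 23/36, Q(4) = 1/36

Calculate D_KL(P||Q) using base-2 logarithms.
3.9481 bits

D_KL(P||Q) = Σ P(x) log₂(P(x)/Q(x))

Computing term by term:
  P(1)·log₂(P(1)/Q(1)) = (7/9)·log₂((7/9)/(1/36)) = 3.73905
  P(2)·log₂(P(2)/Q(2)) = (1/36)·log₂((1/36)/(11/36)) = -0.09610
  P(3)·log₂(P(3)/Q(3)) = (1/36)·log₂((1/36)/(23/36)) = -0.12565
  P(4)·log₂(P(4)/Q(4)) = (1/6)·log₂((1/6)/(1/36)) = 0.43083

D_KL(P||Q) = 3.73905 - 0.09610 - 0.12565 + 0.43083 = 3.94813 ≈ 3.9481 bits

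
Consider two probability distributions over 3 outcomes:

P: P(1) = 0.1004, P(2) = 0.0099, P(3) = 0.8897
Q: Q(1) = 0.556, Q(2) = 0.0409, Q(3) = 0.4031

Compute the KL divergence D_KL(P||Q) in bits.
0.7480 bits

D_KL(P||Q) = Σ P(x) log₂(P(x)/Q(x))

Computing term by term:
  P(1)·log₂(P(1)/Q(1)) = 0.1004·log₂(0.1004/0.556) = -0.24792
  P(2)·log₂(P(2)/Q(2)) = 0.0099·log₂(0.0099/0.0409) = -0.02026
  P(3)·log₂(P(3)/Q(3)) = 0.8897·log₂(0.8897/0.4031) = 1.01620

D_KL(P||Q) = -0.24792 - 0.02026 + 1.01620 = 0.74802 ≈ 0.7480 bits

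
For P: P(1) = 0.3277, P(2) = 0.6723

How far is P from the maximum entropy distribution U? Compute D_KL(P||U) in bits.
0.0874 bits

U(i) = 1/2 for all i

D_KL(P||U) = Σ P(x) log₂(P(x) / (1/2))
           = Σ P(x) log₂(P(x)) + log₂(2)
           = log₂(2) - H(P)

H(P) = -Σ P(x) log₂(P(x)):
  -P(1)·log₂(P(1)) = -(0.3277)·log₂(0.3277) = 0.52745
  -P(2)·log₂(P(2)) = -(0.6723)·log₂(0.6723) = 0.38511
H(P) = 0.52745 + 0.38511 = 0.91256 bits

log₂(2) = 1.00000 bits

D_KL(P||U) = 1.00000 - 0.91256 = 0.08744 ≈ 0.0874 bits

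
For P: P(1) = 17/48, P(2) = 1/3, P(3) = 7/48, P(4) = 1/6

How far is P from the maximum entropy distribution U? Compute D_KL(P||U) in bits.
0.1054 bits

U(i) = 1/4 for all i

D_KL(P||U) = Σ P(x) log₂(P(x) / (1/4))
           = Σ P(x) log₂(P(x)) + log₂(4)
           = log₂(4) - H(P)

H(P) = -Σ P(x) log₂(P(x)):
  -P(1)·log₂(P(1)) = -(17/48)·log₂(17/48) = 0.53036
  -P(2)·log₂(P(2)) = -(1/3)·log₂(1/3) = 0.52832
  -P(3)·log₂(P(3)) = -(7/48)·log₂(7/48) = 0.40507
  -P(4)·log₂(P(4)) = -(1/6)·log₂(1/6) = 0.43083
H(P) = 0.53036 + 0.52832 + 0.40507 + 0.43083 = 1.89458 bits

log₂(4) = 2.00000 bits

D_KL(P||U) = 2.00000 - 1.89458 = 0.10542 ≈ 0.1054 bits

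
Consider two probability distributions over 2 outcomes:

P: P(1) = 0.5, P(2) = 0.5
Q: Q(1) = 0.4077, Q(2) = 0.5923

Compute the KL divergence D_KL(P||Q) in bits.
0.0250 bits

D_KL(P||Q) = Σ P(x) log₂(P(x)/Q(x))

Computing term by term:
  P(1)·log₂(P(1)/Q(1)) = 0.5·log₂(0.5/0.4077) = 0.14721
  P(2)·log₂(P(2)/Q(2)) = 0.5·log₂(0.5/0.5923) = -0.12220

D_KL(P||Q) = 0.14721 - 0.12220 = 0.02501 ≈ 0.0250 bits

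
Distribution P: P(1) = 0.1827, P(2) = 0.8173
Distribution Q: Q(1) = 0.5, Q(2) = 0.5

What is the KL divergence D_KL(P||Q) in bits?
0.3141 bits

D_KL(P||Q) = Σ P(x) log₂(P(x)/Q(x))

Computing term by term:
  P(1)·log₂(P(1)/Q(1)) = 0.1827·log₂(0.1827/0.5) = -0.26536
  P(2)·log₂(P(2)/Q(2)) = 0.8173·log₂(0.8173/0.5) = 0.57941

D_KL(P||Q) = -0.26536 + 0.57941 = 0.31405 ≈ 0.3141 bits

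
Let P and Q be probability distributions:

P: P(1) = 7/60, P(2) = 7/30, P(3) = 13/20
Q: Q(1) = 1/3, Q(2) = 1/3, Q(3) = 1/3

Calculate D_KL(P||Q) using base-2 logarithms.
0.3295 bits

D_KL(P||Q) = Σ P(x) log₂(P(x)/Q(x))

Computing term by term:
  P(1)·log₂(P(1)/Q(1)) = (7/60)·log₂((7/60)/(1/3)) = -0.17670
  P(2)·log₂(P(2)/Q(2)) = (7/30)·log₂((7/30)/(1/3)) = -0.12007
  P(3)·log₂(P(3)/Q(3)) = (13/20)·log₂((13/20)/(1/3)) = 0.62626

D_KL(P||Q) = -0.17670 - 0.12007 + 0.62626 = 0.32949 ≈ 0.3295 bits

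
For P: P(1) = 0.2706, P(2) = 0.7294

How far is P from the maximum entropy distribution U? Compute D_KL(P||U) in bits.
0.1577 bits

U(i) = 1/2 for all i

D_KL(P||U) = Σ P(x) log₂(P(x) / (1/2))
           = Σ P(x) log₂(P(x)) + log₂(2)
           = log₂(2) - H(P)

H(P) = -Σ P(x) log₂(P(x)):
  -P(1)·log₂(P(1)) = -(0.2706)·log₂(0.2706) = 0.51029
  -P(2)·log₂(P(2)) = -(0.7294)·log₂(0.7294) = 0.33204
H(P) = 0.51029 + 0.33204 = 0.84233 bits

log₂(2) = 1.00000 bits

D_KL(P||U) = 1.00000 - 0.84233 = 0.15767 ≈ 0.1577 bits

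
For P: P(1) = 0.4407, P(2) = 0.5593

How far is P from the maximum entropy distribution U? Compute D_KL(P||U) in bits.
0.0102 bits

U(i) = 1/2 for all i

D_KL(P||U) = Σ P(x) log₂(P(x) / (1/2))
           = Σ P(x) log₂(P(x)) + log₂(2)
           = log₂(2) - H(P)

H(P) = -Σ P(x) log₂(P(x)):
  -P(1)·log₂(P(1)) = -(0.4407)·log₂(0.4407) = 0.52097
  -P(2)·log₂(P(2)) = -(0.5593)·log₂(0.5593) = 0.46886
H(P) = 0.52097 + 0.46886 = 0.98983 bits

log₂(2) = 1.00000 bits

D_KL(P||U) = 1.00000 - 0.98983 = 0.01017 ≈ 0.0102 bits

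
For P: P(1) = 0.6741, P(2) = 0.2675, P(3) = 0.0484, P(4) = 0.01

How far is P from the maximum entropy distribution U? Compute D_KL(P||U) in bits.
0.8297 bits

U(i) = 1/4 for all i

D_KL(P||U) = Σ P(x) log₂(P(x) / (1/4))
           = Σ P(x) log₂(P(x)) + log₂(4)
           = log₂(4) - H(P)

H(P) = -Σ P(x) log₂(P(x)):
  -P(1)·log₂(P(1)) = -(0.6741)·log₂(0.6741) = 0.38354
  -P(2)·log₂(P(2)) = -(0.2675)·log₂(0.2675) = 0.50889
  -P(3)·log₂(P(3)) = -(0.0484)·log₂(0.0484) = 0.21145
  -P(4)·log₂(P(4)) = -(0.01)·log₂(0.01) = 0.06644
H(P) = 0.38354 + 0.50889 + 0.21145 + 0.06644 = 1.17032 bits

log₂(4) = 2.00000 bits

D_KL(P||U) = 2.00000 - 1.17032 = 0.82968 ≈ 0.8297 bits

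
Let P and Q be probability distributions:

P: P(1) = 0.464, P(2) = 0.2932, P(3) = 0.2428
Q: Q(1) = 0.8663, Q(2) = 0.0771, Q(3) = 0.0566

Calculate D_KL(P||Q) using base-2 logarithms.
0.6572 bits

D_KL(P||Q) = Σ P(x) log₂(P(x)/Q(x))

Computing term by term:
  P(1)·log₂(P(1)/Q(1)) = 0.464·log₂(0.464/0.8663) = -0.41794
  P(2)·log₂(P(2)/Q(2)) = 0.2932·log₂(0.2932/0.0771) = 0.56502
  P(3)·log₂(P(3)/Q(3)) = 0.2428·log₂(0.2428/0.0566) = 0.51010

D_KL(P||Q) = -0.41794 + 0.56502 + 0.51010 = 0.65718 ≈ 0.6572 bits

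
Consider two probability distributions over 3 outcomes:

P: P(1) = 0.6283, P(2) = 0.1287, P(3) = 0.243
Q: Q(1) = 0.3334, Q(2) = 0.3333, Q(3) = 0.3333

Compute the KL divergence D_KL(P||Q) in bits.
0.2869 bits

D_KL(P||Q) = Σ P(x) log₂(P(x)/Q(x))

Computing term by term:
  P(1)·log₂(P(1)/Q(1)) = 0.6283·log₂(0.6283/0.3334) = 0.57439
  P(2)·log₂(P(2)/Q(2)) = 0.1287·log₂(0.1287/0.3333) = -0.17668
  P(3)·log₂(P(3)/Q(3)) = 0.243·log₂(0.243/0.3333) = -0.11078

D_KL(P||Q) = 0.57439 - 0.17668 - 0.11078 = 0.28693 ≈ 0.2869 bits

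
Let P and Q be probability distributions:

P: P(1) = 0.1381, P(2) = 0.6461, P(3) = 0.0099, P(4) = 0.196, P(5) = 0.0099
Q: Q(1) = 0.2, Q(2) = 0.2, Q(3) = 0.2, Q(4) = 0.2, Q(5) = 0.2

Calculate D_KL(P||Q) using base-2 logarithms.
0.9277 bits

D_KL(P||Q) = Σ P(x) log₂(P(x)/Q(x))

Computing term by term:
  P(1)·log₂(P(1)/Q(1)) = 0.1381·log₂(0.1381/0.2) = -0.07378
  P(2)·log₂(P(2)/Q(2)) = 0.6461·log₂(0.6461/0.2) = 1.09304
  P(3)·log₂(P(3)/Q(3)) = 0.0099·log₂(0.0099/0.2) = -0.04293
  P(4)·log₂(P(4)/Q(4)) = 0.196·log₂(0.196/0.2) = -0.00571
  P(5)·log₂(P(5)/Q(5)) = 0.0099·log₂(0.0099/0.2) = -0.04293

D_KL(P||Q) = -0.07378 + 1.09304 - 0.04293 - 0.00571 - 0.04293 = 0.92769 ≈ 0.9277 bits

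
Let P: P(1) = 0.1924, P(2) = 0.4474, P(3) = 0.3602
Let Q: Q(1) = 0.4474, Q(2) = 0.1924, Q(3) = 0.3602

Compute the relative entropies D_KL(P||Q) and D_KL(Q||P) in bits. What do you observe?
D_KL(P||Q) = 0.3105 bits, D_KL(Q||P) = 0.3105 bits. The two directions give the same value here, because Q is a self-inverse relabeling of P; in general KL divergence is asymmetric.

D_KL(P||Q) = Σ P(x) log₂(P(x)/Q(x))

Computing term by term:
  P(1)·log₂(P(1)/Q(1)) = 0.1924·log₂(0.1924/0.4474) = -0.23424
  P(2)·log₂(P(2)/Q(2)) = 0.4474·log₂(0.4474/0.1924) = 0.54469
  P(3)·log₂(P(3)/Q(3)) = 0.3602·log₂(0.3602/0.3602) = 0.00000

D_KL(P||Q) = -0.23424 + 0.54469 + 0.00000 = 0.31045 ≈ 0.3105 bits

D_KL(Q||P) = Σ Q(x) log₂(Q(x)/P(x))

Computing term by term:
  Q(1)·log₂(Q(1)/P(1)) = 0.4474·log₂(0.4474/0.1924) = 0.54469
  Q(2)·log₂(Q(2)/P(2)) = 0.1924·log₂(0.1924/0.4474) = -0.23424
  Q(3)·log₂(Q(3)/P(3)) = 0.3602·log₂(0.3602/0.3602) = 0.00000

D_KL(Q||P) = 0.54469 - 0.23424 + 0.00000 = 0.31045 ≈ 0.3105 bits

These ARE equal here. Q is P with outcomes relabeled (Q(1) = P(2), Q(2) = P(1)) by a relabeling that is its own inverse, so the two sums contain exactly the same terms in a different order. This is a special case — KL divergence is not symmetric in general: D_KL(P||Q) ≠ D_KL(Q||P) for most P, Q.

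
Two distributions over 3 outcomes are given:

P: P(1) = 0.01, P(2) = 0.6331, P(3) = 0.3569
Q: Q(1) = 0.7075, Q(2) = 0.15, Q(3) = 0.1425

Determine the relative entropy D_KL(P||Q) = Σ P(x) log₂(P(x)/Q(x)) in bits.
1.7265 bits

D_KL(P||Q) = Σ P(x) log₂(P(x)/Q(x))

Computing term by term:
  P(1)·log₂(P(1)/Q(1)) = 0.01·log₂(0.01/0.7075) = -0.06145
  P(2)·log₂(P(2)/Q(2)) = 0.6331·log₂(0.6331/0.15) = 1.31525
  P(3)·log₂(P(3)/Q(3)) = 0.3569·log₂(0.3569/0.1425) = 0.47273

D_KL(P||Q) = -0.06145 + 1.31525 + 0.47273 = 1.72653 ≈ 1.7265 bits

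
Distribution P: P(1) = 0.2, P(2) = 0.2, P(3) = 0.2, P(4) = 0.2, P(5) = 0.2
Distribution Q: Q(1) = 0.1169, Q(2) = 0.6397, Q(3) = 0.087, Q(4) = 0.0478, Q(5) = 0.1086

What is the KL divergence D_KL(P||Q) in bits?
0.6488 bits

D_KL(P||Q) = Σ P(x) log₂(P(x)/Q(x))

Computing term by term:
  P(1)·log₂(P(1)/Q(1)) = 0.2·log₂(0.2/0.1169) = 0.15495
  P(2)·log₂(P(2)/Q(2)) = 0.2·log₂(0.2/0.6397) = -0.33548
  P(3)·log₂(P(3)/Q(3)) = 0.2·log₂(0.2/0.087) = 0.24018
  P(4)·log₂(P(4)/Q(4)) = 0.2·log₂(0.2/0.0478) = 0.41298
  P(5)·log₂(P(5)/Q(5)) = 0.2·log₂(0.2/0.1086) = 0.17620

D_KL(P||Q) = 0.15495 - 0.33548 + 0.24018 + 0.41298 + 0.17620 = 0.64883 ≈ 0.6488 bits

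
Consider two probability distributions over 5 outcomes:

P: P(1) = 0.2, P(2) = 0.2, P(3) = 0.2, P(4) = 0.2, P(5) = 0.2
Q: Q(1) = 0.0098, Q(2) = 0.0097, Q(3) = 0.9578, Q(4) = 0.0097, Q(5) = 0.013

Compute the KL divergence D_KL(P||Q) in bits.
2.9533 bits

D_KL(P||Q) = Σ P(x) log₂(P(x)/Q(x))

Computing term by term:
  P(1)·log₂(P(1)/Q(1)) = 0.2·log₂(0.2/0.0098) = 0.87021
  P(2)·log₂(P(2)/Q(2)) = 0.2·log₂(0.2/0.0097) = 0.87317
  P(3)·log₂(P(3)/Q(3)) = 0.2·log₂(0.2/0.9578) = -0.45194
  P(4)·log₂(P(4)/Q(4)) = 0.2·log₂(0.2/0.0097) = 0.87317
  P(5)·log₂(P(5)/Q(5)) = 0.2·log₂(0.2/0.013) = 0.78868

D_KL(P||Q) = 0.87021 + 0.87317 - 0.45194 + 0.87317 + 0.78868 = 2.95329 ≈ 2.9533 bits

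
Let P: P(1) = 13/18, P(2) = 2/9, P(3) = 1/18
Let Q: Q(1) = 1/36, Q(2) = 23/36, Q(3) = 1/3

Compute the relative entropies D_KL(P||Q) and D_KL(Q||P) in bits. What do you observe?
D_KL(P||Q) = 2.9126 bits, D_KL(Q||P) = 1.7045 bits. The two directions give different values (D_KL(P||Q) exceeds D_KL(Q||P) by 1.2081 bits): KL divergence is asymmetric.

D_KL(P||Q) = Σ P(x) log₂(P(x)/Q(x))

Computing term by term:
  P(1)·log₂(P(1)/Q(1)) = (13/18)·log₂((13/18)/(1/36)) = 3.39476
  P(2)·log₂(P(2)/Q(2)) = (2/9)·log₂((2/9)/(23/36)) = -0.33857
  P(3)·log₂(P(3)/Q(3)) = (1/18)·log₂((1/18)/(1/3)) = -0.14361

D_KL(P||Q) = 3.39476 - 0.33857 - 0.14361 = 2.91258 ≈ 2.9126 bits

D_KL(Q||P) = Σ Q(x) log₂(Q(x)/P(x))

Computing term by term:
  Q(1)·log₂(Q(1)/P(1)) = (1/36)·log₂((1/36)/(13/18)) = -0.13057
  Q(2)·log₂(Q(2)/P(2)) = (23/36)·log₂((23/36)/(2/9)) = 0.97339
  Q(3)·log₂(Q(3)/P(3)) = (1/3)·log₂((1/3)/(1/18)) = 0.86165

D_KL(Q||P) = -0.13057 + 0.97339 + 0.86165 = 1.70447 ≈ 1.7045 bits

These are NOT equal (difference: 1.2081 bits). KL divergence is asymmetric: D_KL(P||Q) ≠ D_KL(Q||P) in general.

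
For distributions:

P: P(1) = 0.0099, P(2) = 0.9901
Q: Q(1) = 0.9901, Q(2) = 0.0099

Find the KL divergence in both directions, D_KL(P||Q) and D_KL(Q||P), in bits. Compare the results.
D_KL(P||Q) = 6.5125 bits, D_KL(Q||P) = 6.5125 bits. The two directions give exactly the same value for this pair.

D_KL(P||Q) = Σ P(x) log₂(P(x)/Q(x))

Computing term by term:
  P(1)·log₂(P(1)/Q(1)) = 0.0099·log₂(0.0099/0.9901) = -0.06578
  P(2)·log₂(P(2)/Q(2)) = 0.9901·log₂(0.9901/0.0099) = 6.57823

D_KL(P||Q) = -0.06578 + 6.57823 = 6.51245 ≈ 6.5125 bits

D_KL(Q||P) = Σ Q(x) log₂(Q(x)/P(x))

Computing term by term:
  Q(1)·log₂(Q(1)/P(1)) = 0.9901·log₂(0.9901/0.0099) = 6.57823
  Q(2)·log₂(Q(2)/P(2)) = 0.0099·log₂(0.0099/0.9901) = -0.06578

D_KL(Q||P) = 6.57823 - 0.06578 = 6.51245 ≈ 6.5125 bits

These ARE equal here. Q is P with outcomes relabeled (Q(1) = P(2), Q(2) = P(1)) by a relabeling that is its own inverse, so the two sums contain exactly the same terms in a different order. This is a special case — KL divergence is not symmetric in general: D_KL(P||Q) ≠ D_KL(Q||P) for most P, Q.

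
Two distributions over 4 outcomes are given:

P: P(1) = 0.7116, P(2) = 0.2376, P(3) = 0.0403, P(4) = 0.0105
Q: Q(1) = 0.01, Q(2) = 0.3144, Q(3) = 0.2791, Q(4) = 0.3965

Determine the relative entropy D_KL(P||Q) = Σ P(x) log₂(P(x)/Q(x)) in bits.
4.1149 bits

D_KL(P||Q) = Σ P(x) log₂(P(x)/Q(x))

Computing term by term:
  P(1)·log₂(P(1)/Q(1)) = 0.7116·log₂(0.7116/0.01) = 4.37847
  P(2)·log₂(P(2)/Q(2)) = 0.2376·log₂(0.2376/0.3144) = -0.09601
  P(3)·log₂(P(3)/Q(3)) = 0.0403·log₂(0.0403/0.2791) = -0.11251
  P(4)·log₂(P(4)/Q(4)) = 0.0105·log₂(0.0105/0.3965) = -0.05501

D_KL(P||Q) = 4.37847 - 0.09601 - 0.11251 - 0.05501 = 4.11494 ≈ 4.1149 bits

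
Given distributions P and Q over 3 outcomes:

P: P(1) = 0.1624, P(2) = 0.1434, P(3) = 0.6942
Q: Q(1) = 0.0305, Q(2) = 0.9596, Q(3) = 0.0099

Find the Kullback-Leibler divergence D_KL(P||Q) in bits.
4.2552 bits

D_KL(P||Q) = Σ P(x) log₂(P(x)/Q(x))

Computing term by term:
  P(1)·log₂(P(1)/Q(1)) = 0.1624·log₂(0.1624/0.0305) = 0.39182
  P(2)·log₂(P(2)/Q(2)) = 0.1434·log₂(0.1434/0.9596) = -0.39326
  P(3)·log₂(P(3)/Q(3)) = 0.6942·log₂(0.6942/0.0099) = 4.25668

D_KL(P||Q) = 0.39182 - 0.39326 + 4.25668 = 4.25524 ≈ 4.2552 bits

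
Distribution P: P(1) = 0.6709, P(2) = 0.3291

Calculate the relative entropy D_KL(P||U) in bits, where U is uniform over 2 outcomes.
0.0860 bits

U(i) = 1/2 for all i

D_KL(P||U) = Σ P(x) log₂(P(x) / (1/2))
           = Σ P(x) log₂(P(x)) + log₂(2)
           = log₂(2) - H(P)

H(P) = -Σ P(x) log₂(P(x)):
  -P(1)·log₂(P(1)) = -(0.6709)·log₂(0.6709) = 0.38632
  -P(2)·log₂(P(2)) = -(0.3291)·log₂(0.3291) = 0.52768
H(P) = 0.38632 + 0.52768 = 0.91400 bits

log₂(2) = 1.00000 bits

D_KL(P||U) = 1.00000 - 0.91400 = 0.08600 ≈ 0.0860 bits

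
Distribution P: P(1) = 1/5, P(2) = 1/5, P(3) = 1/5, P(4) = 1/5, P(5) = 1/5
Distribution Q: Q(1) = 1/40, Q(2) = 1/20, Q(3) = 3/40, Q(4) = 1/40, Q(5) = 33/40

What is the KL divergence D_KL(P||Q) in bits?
1.4741 bits

D_KL(P||Q) = Σ P(x) log₂(P(x)/Q(x))

Computing term by term:
  P(1)·log₂(P(1)/Q(1)) = (1/5)·log₂((1/5)/(1/40)) = 0.60000
  P(2)·log₂(P(2)/Q(2)) = (1/5)·log₂((1/5)/(1/20)) = 0.40000
  P(3)·log₂(P(3)/Q(3)) = (1/5)·log₂((1/5)/(3/40)) = 0.28301
  P(4)·log₂(P(4)/Q(4)) = (1/5)·log₂((1/5)/(1/40)) = 0.60000
  P(5)·log₂(P(5)/Q(5)) = (1/5)·log₂((1/5)/(33/40)) = -0.40888

D_KL(P||Q) = 0.60000 + 0.40000 + 0.28301 + 0.60000 - 0.40888 = 1.47413 ≈ 1.4741 bits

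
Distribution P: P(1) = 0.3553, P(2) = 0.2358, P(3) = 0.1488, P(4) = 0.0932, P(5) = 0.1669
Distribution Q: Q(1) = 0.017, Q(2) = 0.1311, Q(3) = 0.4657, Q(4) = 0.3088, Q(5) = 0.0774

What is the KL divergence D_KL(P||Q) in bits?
1.5369 bits

D_KL(P||Q) = Σ P(x) log₂(P(x)/Q(x))

Computing term by term:
  P(1)·log₂(P(1)/Q(1)) = 0.3553·log₂(0.3553/0.017) = 1.55814
  P(2)·log₂(P(2)/Q(2)) = 0.2358·log₂(0.2358/0.1311) = 0.19970
  P(3)·log₂(P(3)/Q(3)) = 0.1488·log₂(0.1488/0.4657) = -0.24493
  P(4)·log₂(P(4)/Q(4)) = 0.0932·log₂(0.0932/0.3088) = -0.16107
  P(5)·log₂(P(5)/Q(5)) = 0.1669·log₂(0.1669/0.0774) = 0.18502

D_KL(P||Q) = 1.55814 + 0.19970 - 0.24493 - 0.16107 + 0.18502 = 1.53686 ≈ 1.5369 bits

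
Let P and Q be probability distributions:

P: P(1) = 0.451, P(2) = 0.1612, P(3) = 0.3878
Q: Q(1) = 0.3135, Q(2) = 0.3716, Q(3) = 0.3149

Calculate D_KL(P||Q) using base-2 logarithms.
0.1589 bits

D_KL(P||Q) = Σ P(x) log₂(P(x)/Q(x))

Computing term by term:
  P(1)·log₂(P(1)/Q(1)) = 0.451·log₂(0.451/0.3135) = 0.23662
  P(2)·log₂(P(2)/Q(2)) = 0.1612·log₂(0.1612/0.3716) = -0.19423
  P(3)·log₂(P(3)/Q(3)) = 0.3878·log₂(0.3878/0.3149) = 0.11650

D_KL(P||Q) = 0.23662 - 0.19423 + 0.11650 = 0.15889 ≈ 0.1589 bits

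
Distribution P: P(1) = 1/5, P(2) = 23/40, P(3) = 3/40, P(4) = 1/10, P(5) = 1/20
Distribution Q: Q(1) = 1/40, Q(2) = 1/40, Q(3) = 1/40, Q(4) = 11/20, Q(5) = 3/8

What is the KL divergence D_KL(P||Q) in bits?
2.9286 bits

D_KL(P||Q) = Σ P(x) log₂(P(x)/Q(x))

Computing term by term:
  P(1)·log₂(P(1)/Q(1)) = (1/5)·log₂((1/5)/(1/40)) = 0.60000
  P(2)·log₂(P(2)/Q(2)) = (23/40)·log₂((23/40)/(1/40)) = 2.60105
  P(3)·log₂(P(3)/Q(3)) = (3/40)·log₂((3/40)/(1/40)) = 0.11887
  P(4)·log₂(P(4)/Q(4)) = (1/10)·log₂((1/10)/(11/20)) = -0.24594
  P(5)·log₂(P(5)/Q(5)) = (1/20)·log₂((1/20)/(3/8)) = -0.14534

D_KL(P||Q) = 0.60000 + 2.60105 + 0.11887 - 0.24594 - 0.14534 = 2.92864 ≈ 2.9286 bits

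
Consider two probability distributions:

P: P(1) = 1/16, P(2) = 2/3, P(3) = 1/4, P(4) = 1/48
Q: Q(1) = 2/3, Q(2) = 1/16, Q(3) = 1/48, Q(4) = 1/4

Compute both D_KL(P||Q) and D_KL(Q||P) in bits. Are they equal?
D_KL(P||Q) = 2.8848 bits, D_KL(Q||P) = 2.8848 bits. Yes, in this case they are equal (although KL divergence is not symmetric in general).

D_KL(P||Q) = Σ P(x) log₂(P(x)/Q(x))

Computing term by term:
  P(1)·log₂(P(1)/Q(1)) = (1/16)·log₂((1/16)/(2/3)) = -0.21344
  P(2)·log₂(P(2)/Q(2)) = (2/3)·log₂((2/3)/(1/16)) = 2.27669
  P(3)·log₂(P(3)/Q(3)) = (1/4)·log₂((1/4)/(1/48)) = 0.89624
  P(4)·log₂(P(4)/Q(4)) = (1/48)·log₂((1/48)/(1/4)) = -0.07469

D_KL(P||Q) = -0.21344 + 2.27669 + 0.89624 - 0.07469 = 2.88480 ≈ 2.8848 bits

D_KL(Q||P) = Σ Q(x) log₂(Q(x)/P(x))

Computing term by term:
  Q(1)·log₂(Q(1)/P(1)) = (2/3)·log₂((2/3)/(1/16)) = 2.27669
  Q(2)·log₂(Q(2)/P(2)) = (1/16)·log₂((1/16)/(2/3)) = -0.21344
  Q(3)·log₂(Q(3)/P(3)) = (1/48)·log₂((1/48)/(1/4)) = -0.07469
  Q(4)·log₂(Q(4)/P(4)) = (1/4)·log₂((1/4)/(1/48)) = 0.89624

D_KL(Q||P) = 2.27669 - 0.21344 - 0.07469 + 0.89624 = 2.88480 ≈ 2.8848 bits

These ARE equal here. Q is P with outcomes relabeled (Q(1) = P(2), Q(2) = P(1), Q(3) = P(4), Q(4) = P(3)) by a relabeling that is its own inverse, so the two sums contain exactly the same terms in a different order. This is a special case — KL divergence is not symmetric in general: D_KL(P||Q) ≠ D_KL(Q||P) for most P, Q.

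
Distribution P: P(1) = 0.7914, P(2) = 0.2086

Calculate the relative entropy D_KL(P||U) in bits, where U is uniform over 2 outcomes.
0.2612 bits

U(i) = 1/2 for all i

D_KL(P||U) = Σ P(x) log₂(P(x) / (1/2))
           = Σ P(x) log₂(P(x)) + log₂(2)
           = log₂(2) - H(P)

H(P) = -Σ P(x) log₂(P(x)):
  -P(1)·log₂(P(1)) = -(0.7914)·log₂(0.7914) = 0.26711
  -P(2)·log₂(P(2)) = -(0.2086)·log₂(0.2086) = 0.47168
H(P) = 0.26711 + 0.47168 = 0.73879 bits

log₂(2) = 1.00000 bits

D_KL(P||U) = 1.00000 - 0.73879 = 0.26121 ≈ 0.2612 bits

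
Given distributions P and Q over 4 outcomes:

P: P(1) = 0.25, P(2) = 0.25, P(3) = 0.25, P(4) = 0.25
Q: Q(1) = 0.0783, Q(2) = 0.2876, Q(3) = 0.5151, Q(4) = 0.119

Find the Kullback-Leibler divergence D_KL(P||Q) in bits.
0.3752 bits

D_KL(P||Q) = Σ P(x) log₂(P(x)/Q(x))

Computing term by term:
  P(1)·log₂(P(1)/Q(1)) = 0.25·log₂(0.25/0.0783) = 0.41871
  P(2)·log₂(P(2)/Q(2)) = 0.25·log₂(0.25/0.2876) = -0.05053
  P(3)·log₂(P(3)/Q(3)) = 0.25·log₂(0.25/0.5151) = -0.26073
  P(4)·log₂(P(4)/Q(4)) = 0.25·log₂(0.25/0.119) = 0.26774

D_KL(P||Q) = 0.41871 - 0.05053 - 0.26073 + 0.26774 = 0.37519 ≈ 0.3752 bits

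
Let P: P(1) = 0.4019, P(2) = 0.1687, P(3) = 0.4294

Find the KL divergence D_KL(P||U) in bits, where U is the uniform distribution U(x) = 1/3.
0.0996 bits

U(i) = 1/3 for all i

D_KL(P||U) = Σ P(x) log₂(P(x) / (1/3))
           = Σ P(x) log₂(P(x)) + log₂(3)
           = log₂(3) - H(P)

H(P) = -Σ P(x) log₂(P(x)):
  -P(1)·log₂(P(1)) = -(0.4019)·log₂(0.4019) = 0.52854
  -P(2)·log₂(P(2)) = -(0.1687)·log₂(0.1687) = 0.43313
  -P(3)·log₂(P(3)) = -(0.4294)·log₂(0.4294) = 0.52370
H(P) = 0.52854 + 0.43313 + 0.52370 = 1.48537 bits

log₂(3) = 1.58496 bits

D_KL(P||U) = 1.58496 - 1.48537 = 0.09959 ≈ 0.0996 bits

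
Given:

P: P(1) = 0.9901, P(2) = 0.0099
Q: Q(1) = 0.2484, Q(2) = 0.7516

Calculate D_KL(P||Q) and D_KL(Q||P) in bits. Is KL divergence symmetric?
D_KL(P||Q) = 1.9133 bits, D_KL(Q||P) = 4.1993 bits. No, KL divergence is not symmetric.

D_KL(P||Q) = Σ P(x) log₂(P(x)/Q(x))

Computing term by term:
  P(1)·log₂(P(1)/Q(1)) = 0.9901·log₂(0.9901/0.2484) = 1.97516
  P(2)·log₂(P(2)/Q(2)) = 0.0099·log₂(0.0099/0.7516) = -0.06184

D_KL(P||Q) = 1.97516 - 0.06184 = 1.91332 ≈ 1.9133 bits

D_KL(Q||P) = Σ Q(x) log₂(Q(x)/P(x))

Computing term by term:
  Q(1)·log₂(Q(1)/P(1)) = 0.2484·log₂(0.2484/0.9901) = -0.49554
  Q(2)·log₂(Q(2)/P(2)) = 0.7516·log₂(0.7516/0.0099) = 4.69479

D_KL(Q||P) = -0.49554 + 4.69479 = 4.19925 ≈ 4.1993 bits

These are NOT equal (difference: 2.2860 bits). KL divergence is asymmetric: D_KL(P||Q) ≠ D_KL(Q||P) in general.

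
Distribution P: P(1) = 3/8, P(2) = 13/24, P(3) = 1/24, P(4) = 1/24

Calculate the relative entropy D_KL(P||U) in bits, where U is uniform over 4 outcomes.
0.6082 bits

U(i) = 1/4 for all i

D_KL(P||U) = Σ P(x) log₂(P(x) / (1/4))
           = Σ P(x) log₂(P(x)) + log₂(4)
           = log₂(4) - H(P)

H(P) = -Σ P(x) log₂(P(x)):
  -P(1)·log₂(P(1)) = -(3/8)·log₂(3/8) = 0.53064
  -P(2)·log₂(P(2)) = -(13/24)·log₂(13/24) = 0.47912
  -P(3)·log₂(P(3)) = -(1/24)·log₂(1/24) = 0.19104
  -P(4)·log₂(P(4)) = -(1/24)·log₂(1/24) = 0.19104
H(P) = 0.53064 + 0.47912 + 0.19104 + 0.19104 = 1.39184 bits

log₂(4) = 2.00000 bits

D_KL(P||U) = 2.00000 - 1.39184 = 0.60816 ≈ 0.6082 bits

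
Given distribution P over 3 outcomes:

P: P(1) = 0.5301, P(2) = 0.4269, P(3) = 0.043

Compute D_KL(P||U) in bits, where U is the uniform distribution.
0.3801 bits

U(i) = 1/3 for all i

D_KL(P||U) = Σ P(x) log₂(P(x) / (1/3))
           = Σ P(x) log₂(P(x)) + log₂(3)
           = log₂(3) - H(P)

H(P) = -Σ P(x) log₂(P(x)):
  -P(1)·log₂(P(1)) = -(0.5301)·log₂(0.5301) = 0.48539
  -P(2)·log₂(P(2)) = -(0.4269)·log₂(0.4269) = 0.52425
  -P(3)·log₂(P(3)) = -(0.043)·log₂(0.043) = 0.19520
H(P) = 0.48539 + 0.52425 + 0.19520 = 1.20484 bits

log₂(3) = 1.58496 bits

D_KL(P||U) = 1.58496 - 1.20484 = 0.38012 ≈ 0.3801 bits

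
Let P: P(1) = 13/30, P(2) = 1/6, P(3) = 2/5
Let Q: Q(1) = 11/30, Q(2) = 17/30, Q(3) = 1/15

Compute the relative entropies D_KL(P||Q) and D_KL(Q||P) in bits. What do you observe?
D_KL(P||Q) = 0.8442 bits, D_KL(Q||P) = 0.7398 bits. The two directions give different values (D_KL(P||Q) exceeds D_KL(Q||P) by 0.1044 bits): KL divergence is asymmetric.

D_KL(P||Q) = Σ P(x) log₂(P(x)/Q(x))

Computing term by term:
  P(1)·log₂(P(1)/Q(1)) = (13/30)·log₂((13/30)/(11/30)) = 0.10444
  P(2)·log₂(P(2)/Q(2)) = (1/6)·log₂((1/6)/(17/30)) = -0.29426
  P(3)·log₂(P(3)/Q(3)) = (2/5)·log₂((2/5)/(1/15)) = 1.03399

D_KL(P||Q) = 0.10444 - 0.29426 + 1.03399 = 0.84417 ≈ 0.8442 bits

D_KL(Q||P) = Σ Q(x) log₂(Q(x)/P(x))

Computing term by term:
  Q(1)·log₂(Q(1)/P(1)) = (11/30)·log₂((11/30)/(13/30)) = -0.08837
  Q(2)·log₂(Q(2)/P(2)) = (17/30)·log₂((17/30)/(1/6)) = 1.00047
  Q(3)·log₂(Q(3)/P(3)) = (1/15)·log₂((1/15)/(2/5)) = -0.17233

D_KL(Q||P) = -0.08837 + 1.00047 - 0.17233 = 0.73977 ≈ 0.7398 bits

These are NOT equal (difference: 0.1044 bits). KL divergence is asymmetric: D_KL(P||Q) ≠ D_KL(Q||P) in general.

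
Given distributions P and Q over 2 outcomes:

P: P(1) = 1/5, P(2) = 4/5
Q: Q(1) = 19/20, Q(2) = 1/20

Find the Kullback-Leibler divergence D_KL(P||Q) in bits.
2.7504 bits

D_KL(P||Q) = Σ P(x) log₂(P(x)/Q(x))

Computing term by term:
  P(1)·log₂(P(1)/Q(1)) = (1/5)·log₂((1/5)/(19/20)) = -0.44959
  P(2)·log₂(P(2)/Q(2)) = (4/5)·log₂((4/5)/(1/20)) = 3.20000

D_KL(P||Q) = -0.44959 + 3.20000 = 2.75041 ≈ 2.7504 bits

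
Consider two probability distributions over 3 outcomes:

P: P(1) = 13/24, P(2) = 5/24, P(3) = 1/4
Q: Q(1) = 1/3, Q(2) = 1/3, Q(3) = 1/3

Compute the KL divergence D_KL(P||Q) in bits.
0.1344 bits

D_KL(P||Q) = Σ P(x) log₂(P(x)/Q(x))

Computing term by term:
  P(1)·log₂(P(1)/Q(1)) = (13/24)·log₂((13/24)/(1/3)) = 0.37940
  P(2)·log₂(P(2)/Q(2)) = (5/24)·log₂((5/24)/(1/3)) = -0.14126
  P(3)·log₂(P(3)/Q(3)) = (1/4)·log₂((1/4)/(1/3)) = -0.10376

D_KL(P||Q) = 0.37940 - 0.14126 - 0.10376 = 0.13438 ≈ 0.1344 bits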